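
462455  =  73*6335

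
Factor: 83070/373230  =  11^ (-1 )*29^( - 1)*71^1= 71/319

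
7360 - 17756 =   -  10396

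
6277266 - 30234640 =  - 23957374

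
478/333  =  1+145/333 = 1.44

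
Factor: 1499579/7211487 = 3^( - 1)*43^( -1 )*55903^( - 1) * 1499579^1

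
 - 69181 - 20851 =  - 90032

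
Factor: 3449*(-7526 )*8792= - 228215473808 =- 2^4*7^1*53^1*71^1*157^1*3449^1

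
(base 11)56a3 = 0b1110101000110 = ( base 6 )54410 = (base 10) 7494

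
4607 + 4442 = 9049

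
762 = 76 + 686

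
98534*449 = 44241766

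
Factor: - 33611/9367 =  - 17^( - 1 )*61^1= - 61/17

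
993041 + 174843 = 1167884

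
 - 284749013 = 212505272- 497254285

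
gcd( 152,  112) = 8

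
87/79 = 87/79=1.10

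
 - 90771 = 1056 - 91827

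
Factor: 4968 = 2^3*3^3*23^1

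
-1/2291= -1/2291 = - 0.00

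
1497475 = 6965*215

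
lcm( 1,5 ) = 5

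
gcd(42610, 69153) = 1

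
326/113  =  326/113 = 2.88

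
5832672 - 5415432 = 417240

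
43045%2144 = 165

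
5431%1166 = 767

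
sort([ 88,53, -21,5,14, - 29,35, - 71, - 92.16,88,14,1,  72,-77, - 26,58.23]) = [ - 92.16, - 77,  -  71,-29, - 26,  -  21,1 , 5,14,  14,35,53,58.23,72,88, 88]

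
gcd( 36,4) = 4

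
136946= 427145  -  290199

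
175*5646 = 988050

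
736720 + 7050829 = 7787549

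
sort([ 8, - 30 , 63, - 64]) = [  -  64,- 30,8, 63]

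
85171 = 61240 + 23931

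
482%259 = 223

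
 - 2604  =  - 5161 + 2557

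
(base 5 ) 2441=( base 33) B8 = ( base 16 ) 173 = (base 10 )371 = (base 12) 26B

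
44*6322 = 278168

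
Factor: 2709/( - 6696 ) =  - 2^ ( - 3)*3^( - 1)*7^1*31^(-1)*43^1 = - 301/744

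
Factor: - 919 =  - 919^1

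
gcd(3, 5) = 1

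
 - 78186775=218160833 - 296347608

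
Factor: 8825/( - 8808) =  -2^(-3)*3^(-1)*5^2*353^1* 367^(  -  1 ) 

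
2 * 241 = 482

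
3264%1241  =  782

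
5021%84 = 65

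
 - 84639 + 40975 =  - 43664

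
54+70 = 124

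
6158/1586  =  3 +700/793 = 3.88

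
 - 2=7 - 9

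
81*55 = 4455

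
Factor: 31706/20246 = 53^(-1)*83^1  =  83/53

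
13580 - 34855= -21275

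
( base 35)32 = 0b1101011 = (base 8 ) 153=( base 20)57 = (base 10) 107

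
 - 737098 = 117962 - 855060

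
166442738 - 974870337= - 808427599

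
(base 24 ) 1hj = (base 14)519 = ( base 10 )1003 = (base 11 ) 832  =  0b1111101011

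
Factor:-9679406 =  - 2^1 * 11^1*439973^1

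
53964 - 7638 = 46326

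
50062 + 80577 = 130639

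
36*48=1728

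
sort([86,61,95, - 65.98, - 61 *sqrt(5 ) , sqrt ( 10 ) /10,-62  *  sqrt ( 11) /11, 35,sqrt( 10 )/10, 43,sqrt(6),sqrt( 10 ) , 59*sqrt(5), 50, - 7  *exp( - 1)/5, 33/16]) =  [ - 61*sqrt(5 ),-65.98,  -  62*sqrt(11 )/11, - 7 * exp (  -  1)/5, sqrt ( 10 )/10,sqrt( 10)/10, 33/16, sqrt( 6 ), sqrt(10 ), 35,43, 50, 61,86, 95, 59*sqrt ( 5 )] 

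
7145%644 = 61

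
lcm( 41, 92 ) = 3772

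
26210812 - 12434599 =13776213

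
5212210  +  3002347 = 8214557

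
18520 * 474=8778480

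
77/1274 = 11/182 = 0.06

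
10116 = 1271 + 8845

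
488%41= 37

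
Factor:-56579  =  -29^1*1951^1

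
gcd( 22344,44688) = 22344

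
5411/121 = 44 +87/121 = 44.72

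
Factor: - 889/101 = - 7^1 * 101^(  -  1 )*127^1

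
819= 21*39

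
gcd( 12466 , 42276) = 542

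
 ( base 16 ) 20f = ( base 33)fw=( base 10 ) 527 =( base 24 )LN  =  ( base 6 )2235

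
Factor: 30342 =2^1*3^1*13^1*389^1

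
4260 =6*710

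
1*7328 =7328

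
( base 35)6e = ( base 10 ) 224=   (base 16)E0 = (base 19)bf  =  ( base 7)440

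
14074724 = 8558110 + 5516614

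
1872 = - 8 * ( - 234)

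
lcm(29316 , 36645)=146580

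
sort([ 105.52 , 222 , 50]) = [ 50,105.52 , 222] 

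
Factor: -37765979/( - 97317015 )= 3^( - 1 )*5^(-1 )*197^(-1 )*32933^( - 1)* 37765979^1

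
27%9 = 0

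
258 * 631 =162798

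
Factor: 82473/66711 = 601^( - 1) * 743^1= 743/601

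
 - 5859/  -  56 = 104 + 5/8 = 104.62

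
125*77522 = 9690250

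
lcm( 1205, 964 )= 4820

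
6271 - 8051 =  - 1780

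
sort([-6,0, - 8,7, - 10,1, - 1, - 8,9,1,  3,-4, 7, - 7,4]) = [ - 10, - 8,  -  8, -7, - 6, - 4, - 1,0  ,  1,1, 3, 4,7,  7,9 ] 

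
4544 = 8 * 568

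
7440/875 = 8+88/175 = 8.50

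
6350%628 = 70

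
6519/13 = 501 + 6/13 = 501.46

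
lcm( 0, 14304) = 0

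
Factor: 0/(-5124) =0^1 = 0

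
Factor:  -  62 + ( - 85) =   -  147 = - 3^1*7^2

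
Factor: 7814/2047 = 2^1 * 23^( - 1 )*89^(-1)*3907^1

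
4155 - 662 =3493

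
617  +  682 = 1299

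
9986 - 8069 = 1917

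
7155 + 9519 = 16674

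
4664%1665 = 1334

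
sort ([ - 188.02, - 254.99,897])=[ - 254.99  ,-188.02,  897] 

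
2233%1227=1006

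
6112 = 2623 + 3489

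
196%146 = 50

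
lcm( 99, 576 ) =6336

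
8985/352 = 25 +185/352 = 25.53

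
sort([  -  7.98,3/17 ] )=[ - 7.98, 3/17]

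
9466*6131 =58036046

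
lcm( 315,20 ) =1260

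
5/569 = 5/569 = 0.01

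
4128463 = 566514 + 3561949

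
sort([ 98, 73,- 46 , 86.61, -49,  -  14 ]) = [ - 49,-46,  -  14 , 73,86.61, 98]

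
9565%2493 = 2086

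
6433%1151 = 678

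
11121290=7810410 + 3310880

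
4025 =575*7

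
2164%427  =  29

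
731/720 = 731/720 = 1.02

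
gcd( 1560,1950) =390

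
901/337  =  901/337=2.67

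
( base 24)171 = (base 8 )1351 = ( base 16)2e9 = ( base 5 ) 10440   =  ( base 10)745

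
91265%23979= 19328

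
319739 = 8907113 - 8587374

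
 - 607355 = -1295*469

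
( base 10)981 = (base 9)1310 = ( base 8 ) 1725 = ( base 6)4313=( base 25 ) 1e6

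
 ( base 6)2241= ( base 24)M1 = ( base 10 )529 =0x211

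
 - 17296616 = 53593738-70890354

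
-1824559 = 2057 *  (-887 ) 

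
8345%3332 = 1681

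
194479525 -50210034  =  144269491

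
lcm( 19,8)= 152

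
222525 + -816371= - 593846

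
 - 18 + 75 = 57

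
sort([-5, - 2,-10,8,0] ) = [  -  10,-5,  -  2,  0,8 ]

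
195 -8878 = - 8683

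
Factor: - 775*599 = -5^2*31^1*599^1  =  -  464225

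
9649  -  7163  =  2486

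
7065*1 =7065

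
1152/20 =57 + 3/5 = 57.60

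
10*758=7580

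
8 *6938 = 55504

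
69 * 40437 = 2790153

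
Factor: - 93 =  - 3^1 * 31^1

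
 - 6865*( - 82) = 562930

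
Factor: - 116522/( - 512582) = 7^1*19^( - 1)*29^1*47^(-1 ) = 203/893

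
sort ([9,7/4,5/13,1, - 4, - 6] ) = [ - 6,-4, 5/13 , 1,7/4,9]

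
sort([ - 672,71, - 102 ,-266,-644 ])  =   [-672, - 644, - 266, - 102,71]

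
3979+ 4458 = 8437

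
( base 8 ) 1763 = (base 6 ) 4403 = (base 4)33303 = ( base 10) 1011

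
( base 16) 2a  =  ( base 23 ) 1J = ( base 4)222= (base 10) 42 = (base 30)1c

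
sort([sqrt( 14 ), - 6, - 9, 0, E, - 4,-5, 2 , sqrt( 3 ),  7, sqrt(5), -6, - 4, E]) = [ - 9, - 6, -6, - 5, - 4, - 4, 0, sqrt( 3), 2, sqrt( 5) , E,E,sqrt ( 14),7 ]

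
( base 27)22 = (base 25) 26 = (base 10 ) 56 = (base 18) 32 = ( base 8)70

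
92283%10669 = 6931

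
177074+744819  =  921893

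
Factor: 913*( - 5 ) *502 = - 2291630 = - 2^1*5^1 *11^1*83^1*251^1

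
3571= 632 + 2939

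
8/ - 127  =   - 1  +  119/127=- 0.06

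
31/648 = 31/648  =  0.05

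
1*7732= 7732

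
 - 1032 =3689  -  4721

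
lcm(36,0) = 0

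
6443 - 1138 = 5305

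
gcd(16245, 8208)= 171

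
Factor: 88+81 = 169 = 13^2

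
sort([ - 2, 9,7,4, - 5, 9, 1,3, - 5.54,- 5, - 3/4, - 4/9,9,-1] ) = [ - 5.54, - 5, - 5, - 2, - 1, - 3/4,-4/9,1,3,4,7,9, 9,9]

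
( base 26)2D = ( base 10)65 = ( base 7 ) 122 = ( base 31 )23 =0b1000001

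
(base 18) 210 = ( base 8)1232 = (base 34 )jk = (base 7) 1641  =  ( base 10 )666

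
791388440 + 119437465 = 910825905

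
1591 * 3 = 4773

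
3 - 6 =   -  3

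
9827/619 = 15 + 542/619 =15.88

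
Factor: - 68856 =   -  2^3 * 3^1*19^1 * 151^1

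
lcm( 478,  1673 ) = 3346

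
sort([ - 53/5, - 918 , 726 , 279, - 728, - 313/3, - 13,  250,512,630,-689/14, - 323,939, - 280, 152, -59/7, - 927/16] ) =[ - 918, - 728, - 323, - 280 , - 313/3,  -  927/16, - 689/14, - 13 , - 53/5, - 59/7,152,250, 279,512,630,726,939] 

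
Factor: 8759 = 19^1*461^1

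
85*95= 8075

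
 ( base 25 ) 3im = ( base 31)2DM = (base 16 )92b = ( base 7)6562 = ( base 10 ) 2347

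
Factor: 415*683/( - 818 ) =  - 2^( - 1 )*5^1*83^1*409^(- 1 )*683^1 = - 283445/818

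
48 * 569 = 27312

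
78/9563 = 78/9563 = 0.01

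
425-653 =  - 228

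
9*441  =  3969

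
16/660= 4/165 = 0.02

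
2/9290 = 1/4645 = 0.00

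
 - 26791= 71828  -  98619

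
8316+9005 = 17321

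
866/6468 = 433/3234 = 0.13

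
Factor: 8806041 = 3^2 * 978449^1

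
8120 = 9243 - 1123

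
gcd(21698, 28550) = 1142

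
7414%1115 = 724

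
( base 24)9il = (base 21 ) cg9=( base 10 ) 5637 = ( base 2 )1011000000101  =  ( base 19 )FBD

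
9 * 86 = 774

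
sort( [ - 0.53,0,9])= [ - 0.53 , 0,  9]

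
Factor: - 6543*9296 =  - 2^4*3^2*7^1*  83^1*727^1 = - 60823728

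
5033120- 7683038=- 2649918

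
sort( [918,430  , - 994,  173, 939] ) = [-994,173, 430, 918,939 ]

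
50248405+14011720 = 64260125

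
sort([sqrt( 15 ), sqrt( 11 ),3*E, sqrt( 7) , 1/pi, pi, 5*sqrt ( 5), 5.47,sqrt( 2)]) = [ 1/pi,sqrt( 2 ),sqrt( 7 ), pi, sqrt(11 ),sqrt( 15), 5.47, 3 * E,5*sqrt( 5)]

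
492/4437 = 164/1479 = 0.11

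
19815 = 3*6605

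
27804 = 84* 331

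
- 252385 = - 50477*5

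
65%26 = 13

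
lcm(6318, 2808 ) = 25272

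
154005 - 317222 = - 163217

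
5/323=5/323 = 0.02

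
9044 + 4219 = 13263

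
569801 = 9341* 61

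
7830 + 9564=17394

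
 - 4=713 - 717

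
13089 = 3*4363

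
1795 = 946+849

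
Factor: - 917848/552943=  - 2^3 * 23^( - 1 ) * 29^ ( - 1)*31^1*829^( - 1)*3701^1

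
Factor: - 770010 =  - 2^1 * 3^1*5^1*25667^1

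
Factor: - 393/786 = -2^( - 1)=- 1/2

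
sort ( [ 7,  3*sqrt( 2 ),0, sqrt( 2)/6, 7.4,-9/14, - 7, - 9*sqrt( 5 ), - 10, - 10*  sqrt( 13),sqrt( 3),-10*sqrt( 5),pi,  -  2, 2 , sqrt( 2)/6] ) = [ - 10*sqrt( 13 ), - 10*sqrt (5 ), - 9* sqrt(  5), - 10, - 7,-2,  -  9/14,0, sqrt(2 )/6,sqrt( 2)/6, sqrt( 3 ),  2,pi,3 * sqrt(2),  7,7.4 ]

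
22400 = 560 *40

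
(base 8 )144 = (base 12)84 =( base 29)3d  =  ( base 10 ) 100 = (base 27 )3j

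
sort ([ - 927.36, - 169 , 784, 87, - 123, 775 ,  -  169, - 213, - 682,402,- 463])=[  -  927.36 , - 682,  -  463,- 213,-169 , - 169, - 123,87, 402, 775, 784] 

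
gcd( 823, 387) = 1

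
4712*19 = 89528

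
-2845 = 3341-6186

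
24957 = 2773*9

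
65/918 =65/918 = 0.07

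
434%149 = 136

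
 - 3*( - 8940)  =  26820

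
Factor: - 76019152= -2^4* 11^1 * 19^1*127^1*179^1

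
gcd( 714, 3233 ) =1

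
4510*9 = 40590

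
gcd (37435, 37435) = 37435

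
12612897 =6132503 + 6480394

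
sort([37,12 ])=[ 12, 37 ]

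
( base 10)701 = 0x2bd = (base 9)858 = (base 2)1010111101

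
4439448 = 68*65286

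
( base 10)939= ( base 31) u9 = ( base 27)17l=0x3ab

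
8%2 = 0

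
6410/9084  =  3205/4542 = 0.71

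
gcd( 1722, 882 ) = 42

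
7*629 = 4403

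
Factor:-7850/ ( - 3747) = 2^1*3^( - 1)*5^2*157^1 * 1249^(- 1 )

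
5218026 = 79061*66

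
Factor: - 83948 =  - 2^2*31^1*677^1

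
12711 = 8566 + 4145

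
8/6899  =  8/6899= 0.00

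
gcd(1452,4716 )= 12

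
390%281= 109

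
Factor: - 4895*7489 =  - 36658655 = - 5^1*11^1*89^1 *7489^1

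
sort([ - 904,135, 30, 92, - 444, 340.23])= [-904, - 444, 30,  92 , 135, 340.23]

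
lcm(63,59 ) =3717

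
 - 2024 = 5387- 7411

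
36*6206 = 223416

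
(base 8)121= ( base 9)100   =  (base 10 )81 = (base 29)2N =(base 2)1010001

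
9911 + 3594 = 13505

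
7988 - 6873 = 1115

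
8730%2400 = 1530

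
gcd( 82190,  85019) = 1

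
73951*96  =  7099296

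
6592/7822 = 3296/3911 = 0.84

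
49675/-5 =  - 9935/1 = - 9935.00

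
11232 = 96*117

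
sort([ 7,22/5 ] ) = [22/5, 7]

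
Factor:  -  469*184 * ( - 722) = 62305712 = 2^4*7^1*19^2*23^1*67^1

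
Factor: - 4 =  - 2^2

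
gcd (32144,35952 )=112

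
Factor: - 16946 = - 2^1*37^1*229^1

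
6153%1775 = 828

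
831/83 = 10 + 1/83 = 10.01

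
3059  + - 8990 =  - 5931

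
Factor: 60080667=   3^1*20026889^1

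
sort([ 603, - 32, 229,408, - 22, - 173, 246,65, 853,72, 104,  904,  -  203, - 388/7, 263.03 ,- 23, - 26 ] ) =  [ - 203, - 173, - 388/7, - 32 , - 26  , -23, -22, 65,72,104,229, 246, 263.03, 408, 603, 853,904 ] 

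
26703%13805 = 12898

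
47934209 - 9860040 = 38074169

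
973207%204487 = 155259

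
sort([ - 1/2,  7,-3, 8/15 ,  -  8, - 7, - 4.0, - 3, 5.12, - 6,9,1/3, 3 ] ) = [ - 8,  -  7, - 6, - 4.0, - 3,- 3, - 1/2,1/3,8/15 , 3,5.12,7,9] 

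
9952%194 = 58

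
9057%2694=975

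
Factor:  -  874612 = - 2^2*41^1*5333^1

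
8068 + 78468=86536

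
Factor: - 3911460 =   -  2^2*3^1*5^1*7^1*67^1*139^1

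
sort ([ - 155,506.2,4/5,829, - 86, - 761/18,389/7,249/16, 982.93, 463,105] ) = [-155,-86, - 761/18,4/5,249/16,389/7 , 105,463, 506.2,829, 982.93] 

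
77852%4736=2076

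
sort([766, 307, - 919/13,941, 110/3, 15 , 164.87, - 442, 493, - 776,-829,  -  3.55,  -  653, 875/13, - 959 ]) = [ - 959, - 829,- 776, - 653 , - 442, - 919/13, - 3.55,  15, 110/3 , 875/13,164.87,307, 493, 766 , 941 ]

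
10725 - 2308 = 8417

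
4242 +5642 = 9884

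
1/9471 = 1/9471 = 0.00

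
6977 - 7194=- 217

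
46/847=46/847 = 0.05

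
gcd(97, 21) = 1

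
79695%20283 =18846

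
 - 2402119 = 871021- 3273140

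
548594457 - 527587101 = 21007356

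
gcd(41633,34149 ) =1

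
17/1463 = 17/1463  =  0.01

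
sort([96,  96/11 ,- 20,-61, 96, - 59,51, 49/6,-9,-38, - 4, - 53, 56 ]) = [-61,-59,-53, - 38, - 20 , - 9, - 4, 49/6,96/11,51,56, 96,96]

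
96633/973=99 + 306/973= 99.31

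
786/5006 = 393/2503= 0.16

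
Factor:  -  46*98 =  - 4508  =  - 2^2*7^2 * 23^1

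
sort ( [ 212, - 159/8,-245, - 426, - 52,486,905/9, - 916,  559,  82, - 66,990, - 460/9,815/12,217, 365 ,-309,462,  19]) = [ - 916, - 426 , - 309,-245, - 66,- 52, - 460/9,  -  159/8,19,815/12,82,905/9, 212 , 217,365,462,486, 559,990]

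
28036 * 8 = 224288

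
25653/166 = 25653/166 = 154.54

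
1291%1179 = 112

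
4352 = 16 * 272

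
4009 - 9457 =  -5448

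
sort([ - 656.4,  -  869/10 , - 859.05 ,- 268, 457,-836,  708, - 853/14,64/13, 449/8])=[ - 859.05 ,-836 , - 656.4 ,-268 , -869/10,-853/14, 64/13,449/8,  457 , 708]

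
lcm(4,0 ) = 0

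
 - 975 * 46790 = -45620250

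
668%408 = 260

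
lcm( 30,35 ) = 210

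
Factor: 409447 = 331^1 * 1237^1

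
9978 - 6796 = 3182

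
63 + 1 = 64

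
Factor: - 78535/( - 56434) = 2^(-1)*5^1*7^( - 1)*29^ ( - 1 )*113^1 = 565/406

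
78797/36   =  78797/36 = 2188.81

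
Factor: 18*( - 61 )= - 2^1 *3^2*61^1 = -1098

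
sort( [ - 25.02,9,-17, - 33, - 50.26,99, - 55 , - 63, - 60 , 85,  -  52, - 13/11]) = [  -  63, - 60, - 55, - 52,  -  50.26, - 33, - 25.02 ,-17, -13/11, 9,85,99]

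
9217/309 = 29 + 256/309  =  29.83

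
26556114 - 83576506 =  - 57020392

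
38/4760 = 19/2380 = 0.01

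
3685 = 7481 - 3796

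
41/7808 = 41/7808= 0.01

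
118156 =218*542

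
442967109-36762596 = 406204513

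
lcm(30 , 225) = 450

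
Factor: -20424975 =  -  3^1*5^2 *272333^1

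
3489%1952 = 1537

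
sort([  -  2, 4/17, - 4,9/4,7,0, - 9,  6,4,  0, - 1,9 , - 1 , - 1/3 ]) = [ - 9,  -  4, - 2, - 1 , - 1,  -  1/3,0,0,4/17,9/4, 4,6 , 7,9 ] 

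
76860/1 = 76860  =  76860.00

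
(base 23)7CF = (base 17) ddg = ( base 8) 7632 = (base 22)85c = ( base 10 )3994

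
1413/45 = 157/5 = 31.40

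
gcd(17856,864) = 288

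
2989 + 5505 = 8494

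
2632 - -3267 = 5899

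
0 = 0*16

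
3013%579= 118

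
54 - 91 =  - 37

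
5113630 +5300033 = 10413663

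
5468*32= 174976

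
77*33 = 2541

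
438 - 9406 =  - 8968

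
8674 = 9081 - 407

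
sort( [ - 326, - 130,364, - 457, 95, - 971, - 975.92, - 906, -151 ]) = [ - 975.92, - 971  , -906, - 457, - 326, - 151, - 130,95, 364 ]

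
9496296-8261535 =1234761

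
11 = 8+3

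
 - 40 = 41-81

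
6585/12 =548 + 3/4  =  548.75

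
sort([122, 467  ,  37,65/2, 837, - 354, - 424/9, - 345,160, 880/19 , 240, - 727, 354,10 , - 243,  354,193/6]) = [- 727, - 354, - 345, - 243,-424/9,10, 193/6,  65/2,37,880/19,122, 160,240, 354, 354, 467, 837] 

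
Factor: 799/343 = 7^(-3)* 17^1*47^1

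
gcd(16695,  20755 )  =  35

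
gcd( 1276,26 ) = 2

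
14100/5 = 2820 = 2820.00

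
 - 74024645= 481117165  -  555141810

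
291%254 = 37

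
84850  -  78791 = 6059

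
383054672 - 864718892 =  -481664220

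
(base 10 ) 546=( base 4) 20202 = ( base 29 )IO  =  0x222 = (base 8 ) 1042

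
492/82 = 6 = 6.00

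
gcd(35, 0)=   35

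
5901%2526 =849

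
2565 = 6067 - 3502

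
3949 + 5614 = 9563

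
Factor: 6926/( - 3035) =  - 2^1*5^( - 1)*607^( - 1)*3463^1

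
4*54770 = 219080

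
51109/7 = 51109/7 = 7301.29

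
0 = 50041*0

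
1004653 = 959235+45418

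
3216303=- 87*( - 36969) 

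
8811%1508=1271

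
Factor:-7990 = -2^1* 5^1*17^1*47^1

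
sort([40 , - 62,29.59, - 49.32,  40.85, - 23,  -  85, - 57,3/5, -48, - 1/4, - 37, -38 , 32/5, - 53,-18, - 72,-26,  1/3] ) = [ - 85,  -  72 , - 62,-57, - 53, - 49.32, - 48, -38  , - 37, - 26, - 23, - 18, - 1/4,1/3,3/5  ,  32/5, 29.59,40,40.85]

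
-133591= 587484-721075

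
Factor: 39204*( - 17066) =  - 2^3*3^4 * 7^1*11^2 * 23^1*53^1 = - 669055464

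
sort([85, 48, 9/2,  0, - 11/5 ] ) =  [ - 11/5, 0, 9/2,48,  85]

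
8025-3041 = 4984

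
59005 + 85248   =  144253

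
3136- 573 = 2563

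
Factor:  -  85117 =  - 47^1 * 1811^1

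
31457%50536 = 31457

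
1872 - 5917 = - 4045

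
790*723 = 571170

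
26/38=13/19 = 0.68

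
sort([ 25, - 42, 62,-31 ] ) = [ - 42, - 31, 25 , 62 ] 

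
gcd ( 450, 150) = 150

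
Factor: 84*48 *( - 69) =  - 2^6 *3^3 * 7^1 * 23^1 = - 278208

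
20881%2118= 1819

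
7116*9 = 64044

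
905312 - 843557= 61755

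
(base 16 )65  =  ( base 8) 145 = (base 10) 101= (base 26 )3N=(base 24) 45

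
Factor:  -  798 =-2^1*3^1*7^1*19^1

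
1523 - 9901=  - 8378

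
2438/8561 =2438/8561 = 0.28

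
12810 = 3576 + 9234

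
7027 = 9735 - 2708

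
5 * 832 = 4160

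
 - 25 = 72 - 97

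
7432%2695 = 2042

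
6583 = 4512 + 2071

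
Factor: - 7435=  -  5^1*1487^1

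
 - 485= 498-983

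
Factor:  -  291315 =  - 3^1*5^1*19421^1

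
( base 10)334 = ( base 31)AO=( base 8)516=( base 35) 9J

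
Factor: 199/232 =2^(- 3) *29^( - 1 ) * 199^1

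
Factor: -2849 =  - 7^1*11^1*37^1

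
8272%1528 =632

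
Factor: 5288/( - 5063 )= - 2^3*61^(- 1 )*83^(- 1 )*661^1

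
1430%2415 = 1430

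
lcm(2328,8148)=16296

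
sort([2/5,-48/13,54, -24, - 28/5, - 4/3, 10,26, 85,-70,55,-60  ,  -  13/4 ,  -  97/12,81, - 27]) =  [ - 70,-60 , - 27  , - 24, -97/12,-28/5,-48/13, - 13/4,-4/3  ,  2/5,10,26, 54,55,  81,85] 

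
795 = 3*265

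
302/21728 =151/10864 = 0.01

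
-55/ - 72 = 55/72 = 0.76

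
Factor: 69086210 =2^1 * 5^1*6908621^1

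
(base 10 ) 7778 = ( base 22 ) g1c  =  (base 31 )82S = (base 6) 100002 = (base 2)1111001100010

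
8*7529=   60232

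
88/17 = 5 + 3/17 = 5.18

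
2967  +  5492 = 8459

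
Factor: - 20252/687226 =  - 166/5633  =  - 2^1 * 43^( - 1 ) * 83^1 *131^ ( - 1 )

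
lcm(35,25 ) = 175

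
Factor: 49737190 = 2^1*5^1*4973719^1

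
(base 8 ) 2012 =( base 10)1034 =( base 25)1G9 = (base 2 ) 10000001010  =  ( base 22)230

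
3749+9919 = 13668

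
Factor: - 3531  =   - 3^1*11^1*107^1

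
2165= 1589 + 576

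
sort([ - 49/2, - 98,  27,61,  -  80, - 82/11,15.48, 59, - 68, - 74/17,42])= [  -  98,-80, - 68,-49/2,-82/11, - 74/17,15.48 , 27,42,59,61] 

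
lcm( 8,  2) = 8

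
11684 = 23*508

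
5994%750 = 744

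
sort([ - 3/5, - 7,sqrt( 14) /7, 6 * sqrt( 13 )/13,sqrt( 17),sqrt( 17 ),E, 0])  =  [ - 7 ,-3/5,0 , sqrt(14) /7,6 *sqrt( 13) /13, E,sqrt( 17),sqrt( 17)]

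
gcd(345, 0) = 345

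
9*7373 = 66357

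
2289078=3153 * 726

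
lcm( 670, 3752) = 18760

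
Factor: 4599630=2^1 * 3^2*5^1*7^3 * 149^1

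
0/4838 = 0 = 0.00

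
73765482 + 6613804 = 80379286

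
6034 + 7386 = 13420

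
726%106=90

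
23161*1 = 23161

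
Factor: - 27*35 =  - 3^3*5^1* 7^1= - 945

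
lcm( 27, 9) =27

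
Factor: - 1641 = - 3^1*547^1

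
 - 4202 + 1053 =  - 3149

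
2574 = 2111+463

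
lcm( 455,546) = 2730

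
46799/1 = 46799 = 46799.00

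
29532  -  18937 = 10595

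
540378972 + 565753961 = 1106132933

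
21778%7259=1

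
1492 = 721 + 771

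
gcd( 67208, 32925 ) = 1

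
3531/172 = 20+91/172 = 20.53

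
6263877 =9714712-3450835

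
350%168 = 14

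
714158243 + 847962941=1562121184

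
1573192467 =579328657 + 993863810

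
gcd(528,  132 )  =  132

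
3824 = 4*956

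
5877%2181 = 1515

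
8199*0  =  0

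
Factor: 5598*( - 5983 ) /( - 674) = 3^2*31^1*193^1*311^1*337^( - 1)= 16746417/337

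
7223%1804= 7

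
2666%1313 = 40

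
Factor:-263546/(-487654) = 421/779 = 19^(-1 )*41^( - 1)*421^1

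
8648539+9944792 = 18593331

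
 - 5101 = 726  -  5827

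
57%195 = 57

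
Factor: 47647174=2^1 *19^1*29^1  *  43237^1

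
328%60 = 28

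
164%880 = 164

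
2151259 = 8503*253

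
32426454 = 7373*4398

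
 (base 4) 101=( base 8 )21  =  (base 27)h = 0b10001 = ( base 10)17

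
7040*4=28160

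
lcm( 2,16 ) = 16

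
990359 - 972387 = 17972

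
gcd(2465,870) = 145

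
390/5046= 65/841=0.08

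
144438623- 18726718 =125711905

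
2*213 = 426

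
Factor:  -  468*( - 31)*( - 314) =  - 2^3*3^2*13^1*31^1 * 157^1 = - 4555512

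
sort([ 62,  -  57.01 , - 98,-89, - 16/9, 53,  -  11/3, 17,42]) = [ - 98, - 89, - 57.01 , - 11/3,  -  16/9, 17 , 42,53 , 62]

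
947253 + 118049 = 1065302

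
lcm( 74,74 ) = 74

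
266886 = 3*88962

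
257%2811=257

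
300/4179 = 100/1393 = 0.07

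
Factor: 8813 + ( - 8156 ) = 3^2 * 73^1 = 657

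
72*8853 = 637416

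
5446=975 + 4471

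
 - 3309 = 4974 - 8283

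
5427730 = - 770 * ( - 7049 ) 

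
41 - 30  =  11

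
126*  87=10962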